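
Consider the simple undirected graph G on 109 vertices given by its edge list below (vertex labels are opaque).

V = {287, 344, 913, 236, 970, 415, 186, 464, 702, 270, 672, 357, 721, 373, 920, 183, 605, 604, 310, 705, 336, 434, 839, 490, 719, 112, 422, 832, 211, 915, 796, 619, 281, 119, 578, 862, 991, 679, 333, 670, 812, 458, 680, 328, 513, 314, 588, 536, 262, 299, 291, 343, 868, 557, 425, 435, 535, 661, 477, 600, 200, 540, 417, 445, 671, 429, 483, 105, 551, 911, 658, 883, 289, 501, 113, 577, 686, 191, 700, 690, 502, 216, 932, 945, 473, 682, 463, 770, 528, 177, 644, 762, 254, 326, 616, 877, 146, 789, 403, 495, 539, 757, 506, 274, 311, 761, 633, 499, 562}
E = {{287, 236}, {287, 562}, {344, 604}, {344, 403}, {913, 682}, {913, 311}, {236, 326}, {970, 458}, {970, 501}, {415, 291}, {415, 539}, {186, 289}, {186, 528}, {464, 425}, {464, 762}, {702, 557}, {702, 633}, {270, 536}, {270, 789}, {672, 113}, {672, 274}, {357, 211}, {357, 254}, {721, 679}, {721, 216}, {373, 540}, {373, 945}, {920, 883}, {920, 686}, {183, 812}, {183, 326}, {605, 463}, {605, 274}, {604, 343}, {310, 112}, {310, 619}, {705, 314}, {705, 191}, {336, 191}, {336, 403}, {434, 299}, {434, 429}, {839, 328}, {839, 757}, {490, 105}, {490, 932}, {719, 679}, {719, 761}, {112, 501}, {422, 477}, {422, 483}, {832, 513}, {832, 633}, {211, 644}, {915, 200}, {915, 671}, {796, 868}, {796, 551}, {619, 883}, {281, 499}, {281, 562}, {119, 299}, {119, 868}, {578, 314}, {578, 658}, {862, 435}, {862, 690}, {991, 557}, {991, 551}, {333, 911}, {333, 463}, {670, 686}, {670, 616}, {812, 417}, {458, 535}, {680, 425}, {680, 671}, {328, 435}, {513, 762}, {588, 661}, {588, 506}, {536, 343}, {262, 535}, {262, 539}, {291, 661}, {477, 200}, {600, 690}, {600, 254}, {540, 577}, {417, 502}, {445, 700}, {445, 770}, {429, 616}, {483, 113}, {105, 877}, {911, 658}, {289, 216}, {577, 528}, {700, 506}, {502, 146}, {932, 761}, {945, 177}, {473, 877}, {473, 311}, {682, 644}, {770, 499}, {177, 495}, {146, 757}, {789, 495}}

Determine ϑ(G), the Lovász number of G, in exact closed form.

109*cos(pi/109)/(cos(pi/109) + 1)

Vertex 191 has 2 neighbors: 705, 336.
N(270) = {536, 789}, |N(270)| = 2.
Vertex 761 has 2 neighbors: 719, 932.
N(186) = {289, 528}, |N(186)| = 2.
2-regular, N=109; the odd cycle C_{109}.
Distinct eigenvalues (to 3 d.p.): [2.0, 1.997, 1.987, 1.97, 1.947, 1.918, 1.882, 1.839, 1.791, 1.737, 1.677, 1.611, 1.54, 1.464, 1.383, 1.298, 1.208, 1.114, 1.017, 0.916, 0.812, 0.705, 0.596, 0.485, 0.372, 0.259, 0.144, 0.029, -0.086, -0.201, -0.316, -0.429, -0.541, -0.651, -0.759, -0.864, -0.967, -1.066, -1.162, -1.253, -1.341, -1.424, -1.503, -1.576, -1.645, -1.708, -1.765, -1.816, -1.861, -1.9, -1.933, -1.959, -1.979, -1.993, -1.999].
Lovász (edge-transitive): ϑ = −109·(-2*cos(pi/109))/((2)−(-2*cos(pi/109))) = 109*cos(pi/109)/(cos(pi/109) + 1).
Numerically 54.488680079.
Sandwich: α(G)=54 ≤ ϑ(G)=109*cos(pi/109)/(cos(pi/109) + 1) ≤ χ(Ḡ)=55 (both strict).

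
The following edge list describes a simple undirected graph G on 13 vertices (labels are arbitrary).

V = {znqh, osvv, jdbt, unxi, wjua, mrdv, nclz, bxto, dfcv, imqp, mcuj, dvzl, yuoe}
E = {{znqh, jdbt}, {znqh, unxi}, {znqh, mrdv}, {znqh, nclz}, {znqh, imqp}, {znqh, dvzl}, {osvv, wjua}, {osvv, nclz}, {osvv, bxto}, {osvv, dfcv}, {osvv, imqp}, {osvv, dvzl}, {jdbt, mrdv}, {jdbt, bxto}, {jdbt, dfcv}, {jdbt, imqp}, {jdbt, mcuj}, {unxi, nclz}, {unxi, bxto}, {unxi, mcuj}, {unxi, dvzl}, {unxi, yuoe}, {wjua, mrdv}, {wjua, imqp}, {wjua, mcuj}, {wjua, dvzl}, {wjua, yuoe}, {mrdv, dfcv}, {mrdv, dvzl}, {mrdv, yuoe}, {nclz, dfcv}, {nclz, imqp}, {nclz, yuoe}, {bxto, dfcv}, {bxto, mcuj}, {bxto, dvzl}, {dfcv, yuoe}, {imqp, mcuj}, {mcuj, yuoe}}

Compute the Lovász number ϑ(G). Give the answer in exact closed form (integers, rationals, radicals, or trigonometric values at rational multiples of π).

sqrt(13)

N(mrdv) = {znqh, jdbt, wjua, dfcv, dvzl, yuoe}, |N(mrdv)| = 6.
deg(jdbt) = 6; N(jdbt) = {znqh, mrdv, bxto, dfcv, imqp, mcuj}.
deg(dfcv) = 6; N(dfcv) = {osvv, jdbt, mrdv, nclz, bxto, yuoe}.
deg(mcuj) = 6; N(mcuj) = {jdbt, unxi, wjua, bxto, imqp, yuoe}.
Regular of degree 6 on 13 vertices: strongly regular (13,6,2,3).
A has 3 distinct eigenvalues ≈ [6.0, 1.303, -2.303].
ϑ = −N·λ_min/(λ_max−λ_min) = −13·(-sqrt(13)/2 - 1/2)/(6−(-sqrt(13)/2 - 1/2)) = sqrt(13).
= 3.60555128… (decimal).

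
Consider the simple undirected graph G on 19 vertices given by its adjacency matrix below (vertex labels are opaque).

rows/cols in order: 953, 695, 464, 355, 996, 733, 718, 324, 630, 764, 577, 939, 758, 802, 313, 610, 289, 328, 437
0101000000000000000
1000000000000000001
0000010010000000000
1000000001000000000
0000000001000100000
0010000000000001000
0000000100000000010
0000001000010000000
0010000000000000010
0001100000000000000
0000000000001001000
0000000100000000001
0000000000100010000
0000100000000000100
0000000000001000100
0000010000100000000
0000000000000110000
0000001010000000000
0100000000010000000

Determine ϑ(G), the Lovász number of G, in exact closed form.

19*cos(pi/19)/(cos(pi/19) + 1)

Vertex 718 has 2 neighbors: 324, 328.
N(324) = {718, 939}, |N(324)| = 2.
N(313) = {758, 289}, |N(313)| = 2.
deg(758) = 2; N(758) = {577, 313}.
Regular of degree 2 on 19 vertices: the odd cycle C_{19}.
The 10 distinct eigenvalues: [2.0, 1.891634, 1.578281, 1.093896, 0.490971, -0.165159, -0.803391, -1.354563, -1.758948, -1.972723].
−19·(-2*cos(pi/19)) / ((2)−(-2*cos(pi/19))) = 19*cos(pi/19)/(cos(pi/19) + 1) = ϑ(G).
ϑ(G) ≈ 9.4348.
α=9, χ(Ḡ)=10; ϑ=19*cos(pi/19)/(cos(pi/19) + 1) lies between (both strict).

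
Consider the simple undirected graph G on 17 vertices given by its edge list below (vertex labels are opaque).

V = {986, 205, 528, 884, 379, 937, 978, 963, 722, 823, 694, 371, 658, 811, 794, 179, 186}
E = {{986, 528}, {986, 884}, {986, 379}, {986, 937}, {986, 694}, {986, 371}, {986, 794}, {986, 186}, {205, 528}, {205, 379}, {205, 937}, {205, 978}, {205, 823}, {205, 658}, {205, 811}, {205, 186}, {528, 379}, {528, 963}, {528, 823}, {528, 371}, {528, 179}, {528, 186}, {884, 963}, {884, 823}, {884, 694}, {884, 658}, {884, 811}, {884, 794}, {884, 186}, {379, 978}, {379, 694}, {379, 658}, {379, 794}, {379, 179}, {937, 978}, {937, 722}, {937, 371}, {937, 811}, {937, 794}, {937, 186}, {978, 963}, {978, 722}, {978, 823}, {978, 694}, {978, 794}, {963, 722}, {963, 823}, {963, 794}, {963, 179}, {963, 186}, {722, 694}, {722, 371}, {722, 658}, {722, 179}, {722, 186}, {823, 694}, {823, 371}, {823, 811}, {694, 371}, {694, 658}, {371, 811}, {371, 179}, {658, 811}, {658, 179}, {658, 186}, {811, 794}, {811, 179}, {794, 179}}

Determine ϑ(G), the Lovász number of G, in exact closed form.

sqrt(17)

N(963) = {528, 884, 978, 722, 823, 794, 179, 186}, |N(963)| = 8.
N(179) = {528, 379, 963, 722, 371, 658, 811, 794}, |N(179)| = 8.
N(937) = {986, 205, 978, 722, 371, 811, 794, 186}, |N(937)| = 8.
N(186) = {986, 205, 528, 884, 937, 963, 722, 658}, |N(186)| = 8.
Regular of degree 8 on 17 vertices: strongly regular (17,8,3,4).
Distinct eigenvalues (to 3 d.p.): [8.0, 1.562, -2.562].
−17·(-sqrt(17)/2 - 1/2) / ((8)−(-sqrt(17)/2 - 1/2)) = sqrt(17) = ϑ(G).
Numerically 4.1231056.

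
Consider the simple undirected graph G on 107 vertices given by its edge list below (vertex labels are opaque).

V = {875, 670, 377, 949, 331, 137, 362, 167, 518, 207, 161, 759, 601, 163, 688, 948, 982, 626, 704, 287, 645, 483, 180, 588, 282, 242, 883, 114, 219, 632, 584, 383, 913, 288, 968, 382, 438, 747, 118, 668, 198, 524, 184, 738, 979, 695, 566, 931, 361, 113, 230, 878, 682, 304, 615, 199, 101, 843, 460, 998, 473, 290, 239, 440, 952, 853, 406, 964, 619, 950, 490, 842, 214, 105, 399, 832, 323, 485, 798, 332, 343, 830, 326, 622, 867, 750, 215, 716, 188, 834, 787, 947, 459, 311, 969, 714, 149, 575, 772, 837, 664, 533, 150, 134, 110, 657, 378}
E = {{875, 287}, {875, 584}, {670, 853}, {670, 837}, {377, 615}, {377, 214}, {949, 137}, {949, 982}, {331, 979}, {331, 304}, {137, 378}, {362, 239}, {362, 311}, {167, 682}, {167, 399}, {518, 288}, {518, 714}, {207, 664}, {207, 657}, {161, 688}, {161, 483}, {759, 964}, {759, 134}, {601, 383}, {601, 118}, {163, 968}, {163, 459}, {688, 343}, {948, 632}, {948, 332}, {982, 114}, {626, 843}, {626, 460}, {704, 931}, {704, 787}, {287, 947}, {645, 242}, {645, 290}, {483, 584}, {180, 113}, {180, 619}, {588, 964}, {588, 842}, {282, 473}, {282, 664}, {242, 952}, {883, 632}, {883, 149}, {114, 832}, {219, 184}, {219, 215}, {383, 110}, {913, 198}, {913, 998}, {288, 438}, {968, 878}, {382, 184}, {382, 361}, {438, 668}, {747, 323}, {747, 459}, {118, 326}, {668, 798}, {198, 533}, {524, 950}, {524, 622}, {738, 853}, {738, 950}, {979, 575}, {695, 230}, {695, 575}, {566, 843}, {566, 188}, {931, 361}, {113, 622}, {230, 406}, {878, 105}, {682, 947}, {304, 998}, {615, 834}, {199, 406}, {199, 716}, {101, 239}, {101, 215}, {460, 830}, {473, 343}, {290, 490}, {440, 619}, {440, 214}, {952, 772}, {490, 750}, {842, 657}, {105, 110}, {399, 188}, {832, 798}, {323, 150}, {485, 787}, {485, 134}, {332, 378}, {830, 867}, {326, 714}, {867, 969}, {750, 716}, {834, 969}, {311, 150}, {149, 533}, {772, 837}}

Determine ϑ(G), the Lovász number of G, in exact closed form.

Vertex 979 has 2 neighbors: 331, 575.
deg(343) = 2; N(343) = {688, 473}.
Vertex 657 has 2 neighbors: 207, 842.
Vertex 875 has 2 neighbors: 287, 584.
G on 107 vertices is 2-regular; this is C_{107}, the 107-cycle.
Distinct eigenvalues (to 4 d.p.): [2.0, 1.9966, 1.9862, 1.969, 1.9451, 1.9144, 1.8771, 1.8334, 1.7833, 1.7271, 1.665, 1.5971, 1.5237, 1.445, 1.3614, 1.273, 1.1803, 1.0835, 0.983, 0.8791, 0.7721, 0.6625, 0.5506, 0.4369, 0.3216, 0.2052, 0.0881, -0.0294, -0.1467, -0.2635, -0.3794, -0.494, -0.6069, -0.7176, -0.826, -0.9314, -1.0337, -1.1324, -1.2272, -1.3178, -1.4038, -1.485, -1.561, -1.6317, -1.6968, -1.756, -1.8092, -1.8561, -1.8966, -1.9306, -1.9579, -1.9785, -1.9922, -1.9991].
−107·(-2*cos(pi/107)) / ((2)−(-2*cos(pi/107))) = 107*cos(pi/107)/(cos(pi/107) + 1) = ϑ(G).
Numerically 53.48847.
Check 53 ≤ 107*cos(pi/107)/(cos(pi/107) + 1) ≤ 54: both strict.

107*cos(pi/107)/(cos(pi/107) + 1)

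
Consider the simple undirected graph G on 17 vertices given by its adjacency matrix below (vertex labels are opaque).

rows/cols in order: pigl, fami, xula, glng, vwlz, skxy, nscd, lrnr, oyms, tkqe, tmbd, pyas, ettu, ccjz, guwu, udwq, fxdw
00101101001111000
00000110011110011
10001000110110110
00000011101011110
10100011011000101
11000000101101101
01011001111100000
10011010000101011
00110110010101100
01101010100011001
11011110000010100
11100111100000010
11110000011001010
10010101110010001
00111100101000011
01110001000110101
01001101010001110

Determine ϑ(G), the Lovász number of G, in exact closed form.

Vertex udwq has 8 neighbors: fami, xula, glng, lrnr, pyas, ettu, guwu, fxdw.
N(nscd) = {fami, glng, vwlz, lrnr, oyms, tkqe, tmbd, pyas}, |N(nscd)| = 8.
deg(fami) = 8; N(fami) = {skxy, nscd, tkqe, tmbd, pyas, ettu, udwq, fxdw}.
N(pigl) = {xula, vwlz, skxy, lrnr, tmbd, pyas, ettu, ccjz}, |N(pigl)| = 8.
17-vertex 8-regular graph: strongly regular (17,8,3,4).
Distinct eigenvalues (to 6 d.p.): [8.0, 1.561553, -2.561553].
Lovász: ϑ = −17(-sqrt(17)/2 - 1/2)/(8+-(-sqrt(17)/2 - 1/2)) = sqrt(17).
ϑ(G) ≈ 4.1231.

sqrt(17)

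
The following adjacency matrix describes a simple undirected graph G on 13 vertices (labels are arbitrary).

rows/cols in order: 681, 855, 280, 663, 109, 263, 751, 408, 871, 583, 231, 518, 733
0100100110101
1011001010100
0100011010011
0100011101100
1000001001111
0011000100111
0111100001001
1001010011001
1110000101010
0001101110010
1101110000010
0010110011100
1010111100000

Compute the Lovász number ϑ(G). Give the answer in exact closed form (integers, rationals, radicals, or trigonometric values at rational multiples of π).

Vertex 518 has 6 neighbors: 280, 109, 263, 871, 583, 231.
deg(408) = 6; N(408) = {681, 663, 263, 871, 583, 733}.
Vertex 583 has 6 neighbors: 663, 109, 751, 408, 871, 518.
deg(751) = 6; N(751) = {855, 280, 663, 109, 583, 733}.
13-vertex 6-regular graph: Paley(13): SR with (k,λ,μ)=(6,2,3).
A has 3 distinct eigenvalues ≈ [6.0, 1.303, -2.303].
λ_max=6, λ_min=-sqrt(13)/2 - 1/2; ϑ = −13·λ_min/(λ_max−λ_min) = sqrt(13).
ϑ(G) ≈ 3.60555128.

sqrt(13)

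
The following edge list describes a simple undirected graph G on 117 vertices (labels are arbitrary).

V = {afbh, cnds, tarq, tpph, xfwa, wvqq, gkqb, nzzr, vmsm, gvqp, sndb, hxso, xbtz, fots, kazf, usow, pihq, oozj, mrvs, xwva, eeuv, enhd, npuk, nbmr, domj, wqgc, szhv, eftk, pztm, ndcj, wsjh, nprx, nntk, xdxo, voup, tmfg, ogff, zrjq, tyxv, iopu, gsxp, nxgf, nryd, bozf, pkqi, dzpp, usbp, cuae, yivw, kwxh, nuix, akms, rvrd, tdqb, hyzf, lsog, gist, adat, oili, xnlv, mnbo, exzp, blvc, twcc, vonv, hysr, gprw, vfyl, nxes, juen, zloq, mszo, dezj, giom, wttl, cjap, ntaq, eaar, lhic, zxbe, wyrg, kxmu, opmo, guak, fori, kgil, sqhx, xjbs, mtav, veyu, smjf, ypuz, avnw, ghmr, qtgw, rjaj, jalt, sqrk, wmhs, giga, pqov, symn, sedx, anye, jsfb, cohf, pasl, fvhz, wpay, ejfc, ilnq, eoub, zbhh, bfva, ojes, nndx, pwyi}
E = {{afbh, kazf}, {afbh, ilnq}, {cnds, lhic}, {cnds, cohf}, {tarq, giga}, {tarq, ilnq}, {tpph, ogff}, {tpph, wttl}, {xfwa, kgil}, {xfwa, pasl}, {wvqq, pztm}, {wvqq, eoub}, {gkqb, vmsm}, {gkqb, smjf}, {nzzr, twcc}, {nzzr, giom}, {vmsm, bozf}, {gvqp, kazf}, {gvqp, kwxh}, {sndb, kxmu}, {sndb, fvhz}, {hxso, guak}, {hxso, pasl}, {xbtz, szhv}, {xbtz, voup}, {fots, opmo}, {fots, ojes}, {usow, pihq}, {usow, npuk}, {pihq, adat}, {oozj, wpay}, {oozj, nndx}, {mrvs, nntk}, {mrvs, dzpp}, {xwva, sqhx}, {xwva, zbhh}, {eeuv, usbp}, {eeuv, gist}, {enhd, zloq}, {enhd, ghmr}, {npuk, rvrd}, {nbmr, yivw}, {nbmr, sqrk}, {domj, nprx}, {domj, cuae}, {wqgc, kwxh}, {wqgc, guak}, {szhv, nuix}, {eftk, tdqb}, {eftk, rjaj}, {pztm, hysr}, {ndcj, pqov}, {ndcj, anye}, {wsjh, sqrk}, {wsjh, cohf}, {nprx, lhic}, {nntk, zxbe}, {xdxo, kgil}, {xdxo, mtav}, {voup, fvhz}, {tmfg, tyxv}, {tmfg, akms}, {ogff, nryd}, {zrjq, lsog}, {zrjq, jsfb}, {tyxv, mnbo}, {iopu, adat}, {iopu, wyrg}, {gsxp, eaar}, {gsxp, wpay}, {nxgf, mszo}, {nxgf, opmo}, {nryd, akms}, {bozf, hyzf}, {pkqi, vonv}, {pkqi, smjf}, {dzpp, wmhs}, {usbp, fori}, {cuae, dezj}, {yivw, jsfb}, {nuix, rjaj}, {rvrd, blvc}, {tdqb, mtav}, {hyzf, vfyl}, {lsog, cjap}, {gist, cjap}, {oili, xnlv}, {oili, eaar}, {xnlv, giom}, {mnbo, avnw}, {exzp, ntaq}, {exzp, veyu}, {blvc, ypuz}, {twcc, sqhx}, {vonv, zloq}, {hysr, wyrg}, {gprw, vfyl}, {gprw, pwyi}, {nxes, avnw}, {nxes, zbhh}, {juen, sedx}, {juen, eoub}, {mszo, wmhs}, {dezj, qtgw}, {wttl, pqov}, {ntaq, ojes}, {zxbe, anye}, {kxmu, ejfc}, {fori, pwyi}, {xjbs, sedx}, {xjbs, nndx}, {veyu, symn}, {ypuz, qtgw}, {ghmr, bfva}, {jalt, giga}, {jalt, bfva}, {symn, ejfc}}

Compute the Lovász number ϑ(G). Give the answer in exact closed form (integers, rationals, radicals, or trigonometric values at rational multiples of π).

117*cos(pi/117)/(cos(pi/117) + 1)

deg(xjbs) = 2; N(xjbs) = {sedx, nndx}.
deg(jalt) = 2; N(jalt) = {giga, bfva}.
Vertex ntaq has 2 neighbors: exzp, ojes.
Vertex bfva has 2 neighbors: ghmr, jalt.
G on 117 vertices is 2-regular; a single 117-cycle (edge-transitive).
A has 59 distinct eigenvalues ≈ [2.0, 1.997117, 1.988475, 1.974101, 1.954034, 1.928333, 1.897073, 1.860343, 1.818249, 1.770912, 1.71847, 1.661072, 1.598886, 1.532089, 1.460875, 1.385449, 1.306028, 1.222842, 1.136129, 1.046142, 0.953137, 0.857385, 0.759161, 0.658748, 0.556435, 0.452518, 0.347296, 0.241073, 0.134155, 0.02685, -0.080532, -0.187682, -0.294291, -0.400051, -0.504658, -0.60781, -0.70921, -0.808564, -0.905588, -1.0, -1.091529, -1.179911, -1.264891, -1.346224, -1.423675, -1.497021, -1.566052, -1.630567, -1.69038, -1.74532, -1.795227, -1.839959, -1.879385, -1.913393, -1.941884, -1.964775, -1.982002, -1.993515, -1.999279].
With N=117: ϑ(G) = 117·(-(-1)*2*cos(pi/117))/(2−(-2*cos(pi/117))) = 117*cos(pi/117)/(cos(pi/117) + 1).
≈ 58.4895 (to 4 d.p.).
Sandwich: α(G)=58 ≤ ϑ(G)=117*cos(pi/117)/(cos(pi/117) + 1) ≤ χ(Ḡ)=59 (both strict).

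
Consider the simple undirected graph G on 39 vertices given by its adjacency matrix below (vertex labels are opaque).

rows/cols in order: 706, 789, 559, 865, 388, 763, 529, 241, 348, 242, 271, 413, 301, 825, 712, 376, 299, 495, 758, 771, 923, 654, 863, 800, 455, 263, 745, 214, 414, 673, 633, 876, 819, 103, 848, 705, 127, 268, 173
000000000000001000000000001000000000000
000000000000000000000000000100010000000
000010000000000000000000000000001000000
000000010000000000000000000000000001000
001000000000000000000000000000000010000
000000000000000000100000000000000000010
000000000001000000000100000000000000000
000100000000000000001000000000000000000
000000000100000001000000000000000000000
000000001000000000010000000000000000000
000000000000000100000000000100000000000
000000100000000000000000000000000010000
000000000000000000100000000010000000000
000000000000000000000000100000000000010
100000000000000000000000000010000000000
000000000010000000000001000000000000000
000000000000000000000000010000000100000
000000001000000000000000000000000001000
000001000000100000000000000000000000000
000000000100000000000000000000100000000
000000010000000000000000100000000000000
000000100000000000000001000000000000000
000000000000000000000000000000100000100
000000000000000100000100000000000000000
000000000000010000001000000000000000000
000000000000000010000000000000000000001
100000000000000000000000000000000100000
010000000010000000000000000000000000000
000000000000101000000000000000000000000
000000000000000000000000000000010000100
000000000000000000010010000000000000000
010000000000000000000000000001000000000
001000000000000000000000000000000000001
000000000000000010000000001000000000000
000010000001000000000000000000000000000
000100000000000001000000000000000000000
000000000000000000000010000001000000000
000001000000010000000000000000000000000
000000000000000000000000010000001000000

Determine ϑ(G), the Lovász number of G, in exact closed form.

39*cos(pi/39)/(cos(pi/39) + 1)

N(800) = {376, 654}, |N(800)| = 2.
deg(923) = 2; N(923) = {241, 455}.
Vertex 529 has 2 neighbors: 413, 654.
Vertex 848 has 2 neighbors: 388, 413.
2-regular, N=39; this is C_{39}, the 39-cycle.
Distinct eigenvalues (to 4 d.p.): [2.0, 1.9741, 1.8971, 1.7709, 1.5989, 1.3854, 1.1361, 0.8574, 0.5564, 0.2411, -0.0805, -0.4001, -0.7092, -1.0, -1.2649, -1.497, -1.6904, -1.84, -1.9419, -1.9935].
With N=39: ϑ(G) = 39·(-(-1)*2*cos(pi/39))/(2−(-2*cos(pi/39))) = 39*cos(pi/39)/(cos(pi/39) + 1).
Numerically 19.4683.
Check 19 ≤ 39*cos(pi/39)/(cos(pi/39) + 1) ≤ 20: both strict.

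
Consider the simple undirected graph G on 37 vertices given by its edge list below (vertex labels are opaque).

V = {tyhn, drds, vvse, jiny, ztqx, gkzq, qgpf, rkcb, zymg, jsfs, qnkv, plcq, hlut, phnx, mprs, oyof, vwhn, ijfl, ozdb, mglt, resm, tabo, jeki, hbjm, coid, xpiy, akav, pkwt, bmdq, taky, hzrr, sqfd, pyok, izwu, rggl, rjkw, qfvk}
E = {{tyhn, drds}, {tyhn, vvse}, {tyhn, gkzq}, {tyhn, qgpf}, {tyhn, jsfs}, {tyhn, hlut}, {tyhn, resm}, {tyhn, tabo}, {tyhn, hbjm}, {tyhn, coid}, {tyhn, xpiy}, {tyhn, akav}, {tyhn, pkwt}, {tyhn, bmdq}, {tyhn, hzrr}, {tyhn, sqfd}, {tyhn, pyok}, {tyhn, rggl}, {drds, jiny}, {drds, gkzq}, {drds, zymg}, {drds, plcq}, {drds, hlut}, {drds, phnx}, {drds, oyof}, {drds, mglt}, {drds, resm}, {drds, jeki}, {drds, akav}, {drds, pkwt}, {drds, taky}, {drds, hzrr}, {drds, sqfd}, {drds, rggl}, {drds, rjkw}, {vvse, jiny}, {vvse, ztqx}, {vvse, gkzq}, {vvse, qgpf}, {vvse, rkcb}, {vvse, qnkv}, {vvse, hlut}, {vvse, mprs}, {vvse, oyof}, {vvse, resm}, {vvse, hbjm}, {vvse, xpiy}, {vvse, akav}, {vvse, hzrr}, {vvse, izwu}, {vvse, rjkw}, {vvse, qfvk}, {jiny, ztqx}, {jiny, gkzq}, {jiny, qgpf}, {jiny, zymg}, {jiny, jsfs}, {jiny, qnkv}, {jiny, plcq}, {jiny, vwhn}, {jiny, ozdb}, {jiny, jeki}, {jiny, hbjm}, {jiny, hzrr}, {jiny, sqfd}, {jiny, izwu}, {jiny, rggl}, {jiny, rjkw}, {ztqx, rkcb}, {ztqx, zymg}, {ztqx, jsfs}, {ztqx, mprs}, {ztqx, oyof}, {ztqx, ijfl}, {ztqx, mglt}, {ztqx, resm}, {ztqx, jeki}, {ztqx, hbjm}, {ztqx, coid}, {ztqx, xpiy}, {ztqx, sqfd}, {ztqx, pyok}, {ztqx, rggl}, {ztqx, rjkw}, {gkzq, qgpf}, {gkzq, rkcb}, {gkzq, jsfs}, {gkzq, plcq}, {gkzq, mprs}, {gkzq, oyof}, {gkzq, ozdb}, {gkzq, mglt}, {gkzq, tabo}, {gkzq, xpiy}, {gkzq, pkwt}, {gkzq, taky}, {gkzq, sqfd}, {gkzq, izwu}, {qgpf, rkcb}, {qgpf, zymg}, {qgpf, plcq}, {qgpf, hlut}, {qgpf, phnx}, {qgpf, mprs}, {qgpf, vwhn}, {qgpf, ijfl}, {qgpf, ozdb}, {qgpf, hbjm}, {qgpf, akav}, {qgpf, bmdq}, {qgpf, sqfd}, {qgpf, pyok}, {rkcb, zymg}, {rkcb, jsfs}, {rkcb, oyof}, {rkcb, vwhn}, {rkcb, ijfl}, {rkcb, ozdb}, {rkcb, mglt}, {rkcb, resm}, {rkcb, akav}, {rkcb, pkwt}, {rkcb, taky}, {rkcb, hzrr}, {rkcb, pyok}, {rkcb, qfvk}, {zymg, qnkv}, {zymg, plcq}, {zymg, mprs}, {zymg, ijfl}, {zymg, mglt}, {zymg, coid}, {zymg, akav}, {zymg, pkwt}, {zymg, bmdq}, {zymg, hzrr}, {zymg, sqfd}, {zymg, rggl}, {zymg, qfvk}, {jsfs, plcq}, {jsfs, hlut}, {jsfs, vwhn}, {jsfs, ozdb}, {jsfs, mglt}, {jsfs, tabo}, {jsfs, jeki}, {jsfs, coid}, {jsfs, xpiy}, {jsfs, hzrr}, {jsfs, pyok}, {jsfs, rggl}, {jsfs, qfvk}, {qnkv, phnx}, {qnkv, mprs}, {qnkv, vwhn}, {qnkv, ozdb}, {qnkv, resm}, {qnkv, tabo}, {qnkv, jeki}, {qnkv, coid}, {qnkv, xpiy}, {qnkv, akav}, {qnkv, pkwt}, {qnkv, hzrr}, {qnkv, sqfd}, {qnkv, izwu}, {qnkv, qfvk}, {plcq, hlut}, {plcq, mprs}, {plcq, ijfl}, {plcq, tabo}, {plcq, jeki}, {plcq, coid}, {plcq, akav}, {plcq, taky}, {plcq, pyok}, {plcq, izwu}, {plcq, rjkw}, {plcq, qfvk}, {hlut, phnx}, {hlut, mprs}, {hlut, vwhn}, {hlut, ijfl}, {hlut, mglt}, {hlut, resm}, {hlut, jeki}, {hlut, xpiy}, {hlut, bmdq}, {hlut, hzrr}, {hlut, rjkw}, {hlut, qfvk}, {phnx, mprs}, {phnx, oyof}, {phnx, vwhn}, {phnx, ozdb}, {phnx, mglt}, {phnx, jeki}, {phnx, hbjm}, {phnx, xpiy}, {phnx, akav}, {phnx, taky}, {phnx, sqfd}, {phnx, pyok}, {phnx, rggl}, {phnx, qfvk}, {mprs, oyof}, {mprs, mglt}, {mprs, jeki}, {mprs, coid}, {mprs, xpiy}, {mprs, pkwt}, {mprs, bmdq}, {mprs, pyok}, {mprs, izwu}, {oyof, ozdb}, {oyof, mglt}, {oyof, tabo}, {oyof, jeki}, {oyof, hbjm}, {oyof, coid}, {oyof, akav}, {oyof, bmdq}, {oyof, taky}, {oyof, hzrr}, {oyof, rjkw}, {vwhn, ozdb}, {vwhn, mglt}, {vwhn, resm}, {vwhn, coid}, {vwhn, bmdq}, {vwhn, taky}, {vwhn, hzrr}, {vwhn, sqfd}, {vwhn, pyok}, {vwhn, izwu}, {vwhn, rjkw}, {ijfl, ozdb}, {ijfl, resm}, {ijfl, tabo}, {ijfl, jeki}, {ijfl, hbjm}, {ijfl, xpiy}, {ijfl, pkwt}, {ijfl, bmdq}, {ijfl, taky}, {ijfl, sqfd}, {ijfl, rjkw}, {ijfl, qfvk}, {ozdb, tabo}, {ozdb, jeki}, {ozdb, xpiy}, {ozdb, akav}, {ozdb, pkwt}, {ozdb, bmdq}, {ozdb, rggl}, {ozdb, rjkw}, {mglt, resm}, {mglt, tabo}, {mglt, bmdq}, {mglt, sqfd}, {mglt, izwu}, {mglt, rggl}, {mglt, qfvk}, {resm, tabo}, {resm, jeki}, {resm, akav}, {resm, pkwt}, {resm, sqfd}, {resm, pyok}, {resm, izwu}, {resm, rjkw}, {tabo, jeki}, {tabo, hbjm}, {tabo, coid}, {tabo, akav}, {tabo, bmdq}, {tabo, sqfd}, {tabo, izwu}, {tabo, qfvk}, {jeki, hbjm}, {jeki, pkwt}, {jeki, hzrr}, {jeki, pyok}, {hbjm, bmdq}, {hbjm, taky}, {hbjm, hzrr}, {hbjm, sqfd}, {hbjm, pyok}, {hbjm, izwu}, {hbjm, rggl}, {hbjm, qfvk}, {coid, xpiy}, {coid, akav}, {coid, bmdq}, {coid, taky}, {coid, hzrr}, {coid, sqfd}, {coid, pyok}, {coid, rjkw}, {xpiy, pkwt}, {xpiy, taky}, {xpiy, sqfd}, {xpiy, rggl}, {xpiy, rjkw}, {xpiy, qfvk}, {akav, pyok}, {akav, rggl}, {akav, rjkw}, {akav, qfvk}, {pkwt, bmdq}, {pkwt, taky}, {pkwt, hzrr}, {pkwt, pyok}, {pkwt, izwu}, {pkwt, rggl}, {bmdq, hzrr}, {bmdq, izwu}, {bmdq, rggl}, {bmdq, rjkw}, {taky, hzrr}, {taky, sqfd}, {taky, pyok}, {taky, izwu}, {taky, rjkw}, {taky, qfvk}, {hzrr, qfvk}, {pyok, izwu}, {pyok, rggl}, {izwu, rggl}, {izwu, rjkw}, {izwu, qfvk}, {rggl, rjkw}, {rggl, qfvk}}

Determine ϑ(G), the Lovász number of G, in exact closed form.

N(resm) = {tyhn, drds, vvse, ztqx, rkcb, qnkv, hlut, vwhn, ijfl, mglt, tabo, jeki, akav, pkwt, sqfd, pyok, izwu, rjkw}, |N(resm)| = 18.
N(qgpf) = {tyhn, vvse, jiny, gkzq, rkcb, zymg, plcq, hlut, phnx, mprs, vwhn, ijfl, ozdb, hbjm, akav, bmdq, sqfd, pyok}, |N(qgpf)| = 18.
Vertex mprs has 18 neighbors: vvse, ztqx, gkzq, qgpf, zymg, qnkv, plcq, hlut, phnx, oyof, mglt, jeki, coid, xpiy, pkwt, bmdq, pyok, izwu.
N(phnx) = {drds, qgpf, qnkv, hlut, mprs, oyof, vwhn, ozdb, mglt, jeki, hbjm, xpiy, akav, taky, sqfd, pyok, rggl, qfvk}, |N(phnx)| = 18.
deg(v) = 18 for all v (|V|=37); SR(37,18,8,9) — a Paley graph.
spec(A) ≈ [18.0, 2.541381, -3.541381] (distinct, 6 d.p.).
−37·(-sqrt(37)/2 - 1/2) / ((18)−(-sqrt(37)/2 - 1/2)) = sqrt(37) = ϑ(G).
≈ 6.0827625 (to 7 d.p.).

sqrt(37)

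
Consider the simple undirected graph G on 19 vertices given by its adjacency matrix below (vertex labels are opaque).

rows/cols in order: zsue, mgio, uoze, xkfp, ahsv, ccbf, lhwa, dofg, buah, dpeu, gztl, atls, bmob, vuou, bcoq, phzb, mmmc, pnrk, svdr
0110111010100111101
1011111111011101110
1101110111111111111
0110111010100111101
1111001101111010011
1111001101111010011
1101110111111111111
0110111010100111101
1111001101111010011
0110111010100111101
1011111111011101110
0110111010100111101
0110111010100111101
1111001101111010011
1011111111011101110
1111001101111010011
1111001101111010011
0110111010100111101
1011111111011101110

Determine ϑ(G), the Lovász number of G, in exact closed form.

Vertex lhwa has 17 neighbors: zsue, mgio, xkfp, ahsv, ccbf, dofg, buah, dpeu, gztl, atls, bmob, vuou, bcoq, phzb, mmmc, pnrk, svdr.
Vertex vuou has 13 neighbors: zsue, mgio, uoze, xkfp, lhwa, dofg, dpeu, gztl, atls, bmob, bcoq, pnrk, svdr.
Vertex atls has 12 neighbors: mgio, uoze, ahsv, ccbf, lhwa, buah, gztl, vuou, bcoq, phzb, mmmc, svdr.
deg(buah) = 13; N(buah) = {zsue, mgio, uoze, xkfp, lhwa, dofg, dpeu, gztl, atls, bmob, bcoq, pnrk, svdr}.
Complete multipartite on [7, 6, 4, 2]: sandwich collapses at ϑ=7.
Numerically 7.00000.
7 ≤ 7 ≤ 7: collapsed.

7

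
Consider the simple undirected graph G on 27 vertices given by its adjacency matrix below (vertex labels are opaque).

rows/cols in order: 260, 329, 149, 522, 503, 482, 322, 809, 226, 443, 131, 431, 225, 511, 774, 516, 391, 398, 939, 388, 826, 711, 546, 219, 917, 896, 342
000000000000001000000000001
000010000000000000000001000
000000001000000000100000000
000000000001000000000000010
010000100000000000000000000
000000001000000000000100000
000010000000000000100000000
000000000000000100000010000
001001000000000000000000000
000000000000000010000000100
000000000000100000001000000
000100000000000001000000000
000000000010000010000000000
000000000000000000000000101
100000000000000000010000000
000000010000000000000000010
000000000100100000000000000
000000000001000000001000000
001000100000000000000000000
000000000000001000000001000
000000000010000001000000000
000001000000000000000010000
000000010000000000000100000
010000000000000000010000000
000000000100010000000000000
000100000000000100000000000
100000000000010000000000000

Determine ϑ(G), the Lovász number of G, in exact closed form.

N(431) = {522, 398}, |N(431)| = 2.
N(219) = {329, 388}, |N(219)| = 2.
Vertex 826 has 2 neighbors: 131, 398.
deg(398) = 2; N(398) = {431, 826}.
27-vertex 2-regular graph: a single 27-cycle (edge-transitive).
The 14 distinct eigenvalues: [2.0, 1.946, 1.787, 1.532, 1.194, 0.792, 0.347, -0.116, -0.574, -1.0, -1.372, -1.671, -1.879, -1.986].
Lovász (edge-transitive): ϑ = −27·(-2*cos(pi/27))/((2)−(-2*cos(pi/27))) = 27*cos(pi/27)/(cos(pi/27) + 1).
ϑ(G) ≈ 13.454204.
Check 13 ≤ 27*cos(pi/27)/(cos(pi/27) + 1) ≤ 14: both strict.

27*cos(pi/27)/(cos(pi/27) + 1)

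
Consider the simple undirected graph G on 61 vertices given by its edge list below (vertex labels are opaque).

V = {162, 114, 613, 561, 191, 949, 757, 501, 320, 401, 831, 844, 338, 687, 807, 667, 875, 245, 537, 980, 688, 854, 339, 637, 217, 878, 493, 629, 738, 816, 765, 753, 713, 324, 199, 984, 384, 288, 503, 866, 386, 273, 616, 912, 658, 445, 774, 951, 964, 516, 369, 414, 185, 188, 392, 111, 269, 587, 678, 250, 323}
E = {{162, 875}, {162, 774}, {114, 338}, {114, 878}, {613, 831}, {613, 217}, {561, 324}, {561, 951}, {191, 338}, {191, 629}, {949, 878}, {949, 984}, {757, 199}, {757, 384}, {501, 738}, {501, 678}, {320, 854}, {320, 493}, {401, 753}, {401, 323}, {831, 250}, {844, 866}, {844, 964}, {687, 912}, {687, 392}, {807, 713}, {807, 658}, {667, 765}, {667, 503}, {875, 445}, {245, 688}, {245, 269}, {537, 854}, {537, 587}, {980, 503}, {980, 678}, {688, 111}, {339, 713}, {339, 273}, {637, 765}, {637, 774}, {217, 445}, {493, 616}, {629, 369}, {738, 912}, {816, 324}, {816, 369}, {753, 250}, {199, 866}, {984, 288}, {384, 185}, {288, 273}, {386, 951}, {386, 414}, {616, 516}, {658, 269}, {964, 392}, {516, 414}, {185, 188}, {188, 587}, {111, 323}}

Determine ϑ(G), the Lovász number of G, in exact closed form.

61*cos(pi/61)/(cos(pi/61) + 1)

N(516) = {616, 414}, |N(516)| = 2.
N(320) = {854, 493}, |N(320)| = 2.
N(713) = {807, 339}, |N(713)| = 2.
Vertex 188 has 2 neighbors: 185, 587.
G on 61 vertices is 2-regular; this is C_{61}, the 61-cycle.
spec(A) ≈ [2.0, 1.9894, 1.957711, 1.905271, 1.832634, 1.74057, 1.630057, 1.502264, 1.358547, 1.200429, 1.029586, 0.847829, 0.657085, 0.459375, 0.256797, 0.051496, -0.154351, -0.358562, -0.558971, -0.753456, -0.939953, -1.116487, -1.281186, -1.432304, -1.56824, -1.687551, -1.788974, -1.871434, -1.934055, -1.976176, -1.997348] (distinct, 6 d.p.).
λ_max=2, λ_min=-2*cos(pi/61); ϑ = −61·λ_min/(λ_max−λ_min) = 61*cos(pi/61)/(cos(pi/61) + 1).
ϑ(G) ≈ 30.479766.
30 ≤ 61*cos(pi/61)/(cos(pi/61) + 1) ≤ 31: both strict.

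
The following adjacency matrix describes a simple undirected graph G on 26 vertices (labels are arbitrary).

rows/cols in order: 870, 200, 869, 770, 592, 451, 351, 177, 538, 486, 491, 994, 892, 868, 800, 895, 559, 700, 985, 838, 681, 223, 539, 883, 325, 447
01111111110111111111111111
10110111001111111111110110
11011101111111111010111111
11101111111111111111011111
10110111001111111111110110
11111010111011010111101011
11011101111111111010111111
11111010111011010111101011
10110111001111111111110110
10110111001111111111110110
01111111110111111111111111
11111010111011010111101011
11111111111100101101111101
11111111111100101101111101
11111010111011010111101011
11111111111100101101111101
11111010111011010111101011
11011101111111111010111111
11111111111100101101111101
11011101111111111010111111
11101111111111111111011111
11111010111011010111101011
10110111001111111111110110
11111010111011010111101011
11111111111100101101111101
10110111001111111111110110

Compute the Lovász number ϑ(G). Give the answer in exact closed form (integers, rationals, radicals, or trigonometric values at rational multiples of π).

7

N(486) = {870, 869, 770, 451, 351, 177, 491, 994, 892, 868, 800, 895, 559, 700, 985, 838, 681, 223, 883, 325}, |N(486)| = 20.
deg(838) = 22; N(838) = {870, 200, 770, 592, 451, 177, 538, 486, 491, 994, 892, 868, 800, 895, 559, 985, 681, 223, 539, 883, 325, 447}.
deg(870) = 24; N(870) = {200, 869, 770, 592, 451, 351, 177, 538, 486, 994, 892, 868, 800, 895, 559, 700, 985, 838, 681, 223, 539, 883, 325, 447}.
Vertex 994 has 19 neighbors: 870, 200, 869, 770, 592, 351, 538, 486, 491, 892, 868, 895, 700, 985, 838, 681, 539, 325, 447.
G = K_{7,6,5,4,2,2}: α = 7 = χ(Ḡ), so ϑ = 7.
Numerically 7.0000.
7 ≤ 7 ≤ 7: collapsed.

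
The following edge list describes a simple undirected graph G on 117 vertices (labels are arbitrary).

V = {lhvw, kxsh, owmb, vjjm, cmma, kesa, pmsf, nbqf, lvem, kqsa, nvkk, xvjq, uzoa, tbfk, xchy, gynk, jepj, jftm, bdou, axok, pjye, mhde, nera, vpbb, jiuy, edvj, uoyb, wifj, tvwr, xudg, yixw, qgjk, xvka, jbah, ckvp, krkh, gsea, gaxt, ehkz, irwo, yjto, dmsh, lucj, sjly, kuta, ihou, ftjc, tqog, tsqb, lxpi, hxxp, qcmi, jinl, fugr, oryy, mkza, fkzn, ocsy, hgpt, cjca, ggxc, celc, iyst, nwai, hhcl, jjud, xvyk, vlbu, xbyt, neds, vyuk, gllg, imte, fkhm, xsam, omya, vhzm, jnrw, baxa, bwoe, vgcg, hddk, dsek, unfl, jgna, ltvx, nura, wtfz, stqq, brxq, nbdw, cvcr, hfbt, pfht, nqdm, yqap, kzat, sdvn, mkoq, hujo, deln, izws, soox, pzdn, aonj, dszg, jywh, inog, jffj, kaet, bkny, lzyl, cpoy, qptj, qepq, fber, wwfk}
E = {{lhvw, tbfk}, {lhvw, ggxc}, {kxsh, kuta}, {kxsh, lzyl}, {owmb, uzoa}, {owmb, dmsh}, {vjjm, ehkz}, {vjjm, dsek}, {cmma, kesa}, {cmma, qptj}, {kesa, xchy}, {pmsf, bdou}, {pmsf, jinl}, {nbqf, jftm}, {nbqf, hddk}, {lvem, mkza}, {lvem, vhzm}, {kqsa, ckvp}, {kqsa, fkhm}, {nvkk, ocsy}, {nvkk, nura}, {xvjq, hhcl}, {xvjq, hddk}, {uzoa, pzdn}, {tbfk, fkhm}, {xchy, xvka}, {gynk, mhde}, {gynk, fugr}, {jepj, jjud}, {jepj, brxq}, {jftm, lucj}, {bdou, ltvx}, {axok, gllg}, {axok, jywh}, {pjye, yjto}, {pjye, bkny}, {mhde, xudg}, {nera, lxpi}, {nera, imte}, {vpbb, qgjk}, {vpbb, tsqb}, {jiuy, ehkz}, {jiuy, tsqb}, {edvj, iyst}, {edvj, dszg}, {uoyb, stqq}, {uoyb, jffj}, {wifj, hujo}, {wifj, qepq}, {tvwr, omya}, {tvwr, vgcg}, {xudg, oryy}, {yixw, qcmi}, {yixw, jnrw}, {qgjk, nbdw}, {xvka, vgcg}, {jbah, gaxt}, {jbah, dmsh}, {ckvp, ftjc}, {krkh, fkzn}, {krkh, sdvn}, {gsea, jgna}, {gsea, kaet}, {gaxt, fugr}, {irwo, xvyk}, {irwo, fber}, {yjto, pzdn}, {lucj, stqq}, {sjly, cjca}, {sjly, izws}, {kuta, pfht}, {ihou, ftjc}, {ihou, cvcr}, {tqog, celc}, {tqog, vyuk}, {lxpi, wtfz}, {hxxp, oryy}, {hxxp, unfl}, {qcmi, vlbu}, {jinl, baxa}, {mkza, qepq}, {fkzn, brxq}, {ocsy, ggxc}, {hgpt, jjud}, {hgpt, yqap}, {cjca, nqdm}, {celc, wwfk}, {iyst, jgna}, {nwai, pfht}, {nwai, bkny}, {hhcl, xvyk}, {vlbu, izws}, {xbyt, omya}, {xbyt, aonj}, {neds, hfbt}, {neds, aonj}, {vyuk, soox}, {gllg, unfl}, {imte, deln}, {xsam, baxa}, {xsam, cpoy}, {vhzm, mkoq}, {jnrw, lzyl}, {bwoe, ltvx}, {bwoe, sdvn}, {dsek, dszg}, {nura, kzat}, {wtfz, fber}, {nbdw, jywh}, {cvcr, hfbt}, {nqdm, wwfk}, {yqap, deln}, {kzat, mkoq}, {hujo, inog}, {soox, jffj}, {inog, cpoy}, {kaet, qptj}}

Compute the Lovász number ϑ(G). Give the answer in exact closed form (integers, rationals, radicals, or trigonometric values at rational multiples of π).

117*cos(pi/117)/(cos(pi/117) + 1)

N(jiuy) = {ehkz, tsqb}, |N(jiuy)| = 2.
deg(owmb) = 2; N(owmb) = {uzoa, dmsh}.
Vertex cmma has 2 neighbors: kesa, qptj.
Vertex jnrw has 2 neighbors: yixw, lzyl.
G on 117 vertices is 2-regular; this is C_{117}, the 117-cycle.
Distinct eigenvalues (to 6 d.p.): [2.0, 1.997117, 1.988475, 1.974101, 1.954034, 1.928333, 1.897073, 1.860343, 1.818249, 1.770912, 1.71847, 1.661072, 1.598886, 1.532089, 1.460875, 1.385449, 1.306028, 1.222842, 1.136129, 1.046142, 0.953137, 0.857385, 0.759161, 0.658748, 0.556435, 0.452518, 0.347296, 0.241073, 0.134155, 0.02685, -0.080532, -0.187682, -0.294291, -0.400051, -0.504658, -0.60781, -0.70921, -0.808564, -0.905588, -1.0, -1.091529, -1.179911, -1.264891, -1.346224, -1.423675, -1.497021, -1.566052, -1.630567, -1.69038, -1.74532, -1.795227, -1.839959, -1.879385, -1.913393, -1.941884, -1.964775, -1.982002, -1.993515, -1.999279].
−117·(-2*cos(pi/117)) / ((2)−(-2*cos(pi/117))) = 117*cos(pi/117)/(cos(pi/117) + 1) = ϑ(G).
Numerically 58.48945428.
α=58, χ(Ḡ)=59; ϑ=117*cos(pi/117)/(cos(pi/117) + 1) lies between (both strict).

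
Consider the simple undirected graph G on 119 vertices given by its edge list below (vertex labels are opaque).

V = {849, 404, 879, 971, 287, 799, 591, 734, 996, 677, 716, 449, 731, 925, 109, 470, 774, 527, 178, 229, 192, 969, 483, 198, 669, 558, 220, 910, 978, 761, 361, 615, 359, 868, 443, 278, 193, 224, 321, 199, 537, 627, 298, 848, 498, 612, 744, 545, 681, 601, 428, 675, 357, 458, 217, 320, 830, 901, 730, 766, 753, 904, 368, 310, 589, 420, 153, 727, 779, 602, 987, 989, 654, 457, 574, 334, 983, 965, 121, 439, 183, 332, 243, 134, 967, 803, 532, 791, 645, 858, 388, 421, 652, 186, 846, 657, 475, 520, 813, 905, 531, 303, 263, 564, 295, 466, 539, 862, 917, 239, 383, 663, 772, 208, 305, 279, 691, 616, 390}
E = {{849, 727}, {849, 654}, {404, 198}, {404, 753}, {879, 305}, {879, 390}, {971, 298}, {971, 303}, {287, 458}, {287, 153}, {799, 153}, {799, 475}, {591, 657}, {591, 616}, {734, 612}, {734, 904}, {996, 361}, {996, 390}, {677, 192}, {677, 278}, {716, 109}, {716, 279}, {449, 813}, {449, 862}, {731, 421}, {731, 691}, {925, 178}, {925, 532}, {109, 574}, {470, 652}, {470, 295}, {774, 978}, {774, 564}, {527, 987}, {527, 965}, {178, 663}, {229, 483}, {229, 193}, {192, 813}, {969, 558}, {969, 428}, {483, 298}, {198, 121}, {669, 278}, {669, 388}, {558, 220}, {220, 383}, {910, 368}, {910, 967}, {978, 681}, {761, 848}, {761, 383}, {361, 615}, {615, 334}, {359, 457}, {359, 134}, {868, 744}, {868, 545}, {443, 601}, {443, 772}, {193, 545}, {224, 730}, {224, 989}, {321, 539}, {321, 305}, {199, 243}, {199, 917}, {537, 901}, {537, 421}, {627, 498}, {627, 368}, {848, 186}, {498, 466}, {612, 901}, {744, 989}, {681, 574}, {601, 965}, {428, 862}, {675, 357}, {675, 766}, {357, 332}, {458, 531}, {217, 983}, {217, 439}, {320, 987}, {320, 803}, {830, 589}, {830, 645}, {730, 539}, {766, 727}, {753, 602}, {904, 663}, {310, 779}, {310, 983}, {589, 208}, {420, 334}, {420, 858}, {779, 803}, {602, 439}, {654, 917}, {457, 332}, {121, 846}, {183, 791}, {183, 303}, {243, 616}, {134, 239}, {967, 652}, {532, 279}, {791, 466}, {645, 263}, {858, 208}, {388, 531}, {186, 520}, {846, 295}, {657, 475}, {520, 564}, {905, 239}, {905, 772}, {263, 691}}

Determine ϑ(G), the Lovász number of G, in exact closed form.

Vertex 278 has 2 neighbors: 677, 669.
deg(178) = 2; N(178) = {925, 663}.
N(901) = {537, 612}, |N(901)| = 2.
N(774) = {978, 564}, |N(774)| = 2.
119-vertex 2-regular graph: this is C_{119}, the 119-cycle.
The 60 distinct eigenvalues: [2.0, 1.997213, 1.988859, 1.974962, 1.95556, 1.930708, 1.900475, 1.864944, 1.824216, 1.778403, 1.727634, 1.672049, 1.611804, 1.547067, 1.478018, 1.404849, 1.327765, 1.24698, 1.162719, 1.075218, 0.984719, 0.891477, 0.795749, 0.697804, 0.597914, 0.496357, 0.393417, 0.28938, 0.184537, 0.079179, -0.026399, -0.131904, -0.237041, -0.341517, -0.445042, -0.547326, -0.648085, -0.747037, -0.843907, -0.938425, -1.030328, -1.119358, -1.205269, -1.287821, -1.366783, -1.441936, -1.51307, -1.579986, -1.642499, -1.700434, -1.75363, -1.801938, -1.845223, -1.883366, -1.916259, -1.943812, -1.965946, -1.982601, -1.993731, -1.999303].
λ_max=2, λ_min=-2*cos(pi/119); ϑ = −119·λ_min/(λ_max−λ_min) = 119*cos(pi/119)/(cos(pi/119) + 1).
≈ 59.48963156 (to 8 d.p.).
59 ≤ 119*cos(pi/119)/(cos(pi/119) + 1) ≤ 60: both strict.

119*cos(pi/119)/(cos(pi/119) + 1)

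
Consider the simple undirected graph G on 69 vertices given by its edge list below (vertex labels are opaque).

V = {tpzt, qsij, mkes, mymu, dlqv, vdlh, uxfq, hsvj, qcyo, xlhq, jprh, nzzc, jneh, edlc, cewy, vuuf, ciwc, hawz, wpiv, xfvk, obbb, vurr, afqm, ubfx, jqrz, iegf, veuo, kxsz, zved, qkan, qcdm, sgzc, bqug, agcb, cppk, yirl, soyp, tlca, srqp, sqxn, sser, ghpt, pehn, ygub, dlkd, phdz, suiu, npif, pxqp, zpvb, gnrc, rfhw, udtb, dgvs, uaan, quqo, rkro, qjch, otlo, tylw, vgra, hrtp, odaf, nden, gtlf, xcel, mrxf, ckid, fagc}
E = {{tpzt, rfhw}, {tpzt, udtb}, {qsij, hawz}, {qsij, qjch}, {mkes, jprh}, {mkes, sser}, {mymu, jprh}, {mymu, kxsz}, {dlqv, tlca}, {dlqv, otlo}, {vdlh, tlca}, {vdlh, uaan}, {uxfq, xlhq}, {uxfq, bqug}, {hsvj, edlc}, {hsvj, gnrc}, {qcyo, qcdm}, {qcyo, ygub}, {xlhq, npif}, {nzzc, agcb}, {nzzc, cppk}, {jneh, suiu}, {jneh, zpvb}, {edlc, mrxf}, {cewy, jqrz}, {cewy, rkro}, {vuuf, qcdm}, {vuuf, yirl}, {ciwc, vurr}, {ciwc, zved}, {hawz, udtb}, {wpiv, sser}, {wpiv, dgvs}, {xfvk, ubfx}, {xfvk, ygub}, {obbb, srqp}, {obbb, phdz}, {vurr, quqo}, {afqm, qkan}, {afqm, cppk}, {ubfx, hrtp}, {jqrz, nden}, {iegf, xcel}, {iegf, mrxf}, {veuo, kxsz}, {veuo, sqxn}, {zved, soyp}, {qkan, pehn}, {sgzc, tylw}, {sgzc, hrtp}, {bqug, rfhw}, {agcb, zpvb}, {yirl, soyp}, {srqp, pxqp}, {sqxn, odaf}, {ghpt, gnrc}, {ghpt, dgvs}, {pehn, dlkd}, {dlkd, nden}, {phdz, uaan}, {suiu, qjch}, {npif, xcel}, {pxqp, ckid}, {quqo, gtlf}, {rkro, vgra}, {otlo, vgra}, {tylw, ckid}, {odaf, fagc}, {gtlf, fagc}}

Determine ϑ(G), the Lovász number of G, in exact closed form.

69*cos(pi/69)/(cos(pi/69) + 1)

Vertex soyp has 2 neighbors: zved, yirl.
Vertex tylw has 2 neighbors: sgzc, ckid.
deg(quqo) = 2; N(quqo) = {vurr, gtlf}.
N(afqm) = {qkan, cppk}, |N(afqm)| = 2.
2-regular, N=69; connected 2-regular on 69 ⇒ C_{69}.
spec(A) ≈ [2.0, 1.991714, 1.966923, 1.925835, 1.868788, 1.796255, 1.708839, 1.607262, 1.492367, 1.365106, 1.226534, 1.077797, 0.92013, 0.754838, 0.583292, 0.406912, 0.22716, 0.045526, -0.136485, -0.317365, -0.495616, -0.669759, -0.838353, -1.0, -1.153361, -1.297164, -1.430219, -1.551423, -1.659771, -1.754365, -1.834423, -1.899279, -1.948398, -1.981372, -1.997927] (distinct, 6 d.p.).
−69·(-2*cos(pi/69)) / ((2)−(-2*cos(pi/69))) = 69*cos(pi/69)/(cos(pi/69) + 1) = ϑ(G).
≈ 34.48211410 (to 8 d.p.).
Check 34 ≤ 69*cos(pi/69)/(cos(pi/69) + 1) ≤ 35: both strict.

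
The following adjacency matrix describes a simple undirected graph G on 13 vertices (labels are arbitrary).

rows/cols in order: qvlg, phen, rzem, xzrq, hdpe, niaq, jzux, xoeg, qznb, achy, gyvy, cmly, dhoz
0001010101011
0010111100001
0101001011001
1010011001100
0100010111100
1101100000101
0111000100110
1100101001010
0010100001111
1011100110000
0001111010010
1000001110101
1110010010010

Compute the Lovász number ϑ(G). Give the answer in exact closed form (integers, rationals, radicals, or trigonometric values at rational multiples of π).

deg(dhoz) = 6; N(dhoz) = {qvlg, phen, rzem, niaq, qznb, cmly}.
N(qvlg) = {xzrq, niaq, xoeg, achy, cmly, dhoz}, |N(qvlg)| = 6.
N(xoeg) = {qvlg, phen, hdpe, jzux, achy, cmly}, |N(xoeg)| = 6.
N(gyvy) = {xzrq, hdpe, niaq, jzux, qznb, cmly}, |N(gyvy)| = 6.
Every vertex has degree 6 (N=13); strongly regular (13,6,2,3).
A has 3 distinct eigenvalues ≈ [6.0, 1.3028, -2.3028].
ϑ = −N·λ_min/(λ_max−λ_min) = −13·(-sqrt(13)/2 - 1/2)/(6−(-sqrt(13)/2 - 1/2)) = sqrt(13).
= 3.605551… (decimal).

sqrt(13)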